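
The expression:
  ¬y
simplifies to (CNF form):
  ¬y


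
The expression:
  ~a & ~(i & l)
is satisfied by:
  {l: False, a: False, i: False}
  {i: True, l: False, a: False}
  {l: True, i: False, a: False}


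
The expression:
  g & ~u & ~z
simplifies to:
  g & ~u & ~z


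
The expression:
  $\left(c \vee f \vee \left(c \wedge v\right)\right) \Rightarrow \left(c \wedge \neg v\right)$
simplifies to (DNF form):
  $\left(c \wedge \neg v\right) \vee \left(\neg c \wedge \neg f\right)$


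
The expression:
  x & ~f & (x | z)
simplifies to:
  x & ~f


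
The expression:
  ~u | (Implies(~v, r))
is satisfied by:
  {r: True, v: True, u: False}
  {r: True, u: False, v: False}
  {v: True, u: False, r: False}
  {v: False, u: False, r: False}
  {r: True, v: True, u: True}
  {r: True, u: True, v: False}
  {v: True, u: True, r: False}


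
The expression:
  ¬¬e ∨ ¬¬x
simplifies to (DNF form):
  e ∨ x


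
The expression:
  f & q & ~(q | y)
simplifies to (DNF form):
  False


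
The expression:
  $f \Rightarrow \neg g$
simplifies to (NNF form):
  $\neg f \vee \neg g$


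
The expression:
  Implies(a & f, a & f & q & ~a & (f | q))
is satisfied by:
  {a: False, f: False}
  {f: True, a: False}
  {a: True, f: False}


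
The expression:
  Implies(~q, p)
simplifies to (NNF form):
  p | q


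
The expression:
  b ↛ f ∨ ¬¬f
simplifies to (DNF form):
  b ∨ f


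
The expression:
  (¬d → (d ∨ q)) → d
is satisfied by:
  {d: True, q: False}
  {q: False, d: False}
  {q: True, d: True}


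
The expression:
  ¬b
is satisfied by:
  {b: False}


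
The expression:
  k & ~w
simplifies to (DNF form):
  k & ~w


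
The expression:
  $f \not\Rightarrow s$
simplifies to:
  $f \wedge \neg s$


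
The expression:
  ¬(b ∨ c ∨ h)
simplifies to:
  ¬b ∧ ¬c ∧ ¬h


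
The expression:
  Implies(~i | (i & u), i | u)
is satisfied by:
  {i: True, u: True}
  {i: True, u: False}
  {u: True, i: False}


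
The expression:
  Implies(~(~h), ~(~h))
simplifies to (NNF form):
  True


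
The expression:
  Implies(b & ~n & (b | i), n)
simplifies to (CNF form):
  n | ~b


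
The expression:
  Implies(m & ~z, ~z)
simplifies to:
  True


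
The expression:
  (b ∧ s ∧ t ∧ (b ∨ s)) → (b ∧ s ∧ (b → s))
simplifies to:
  True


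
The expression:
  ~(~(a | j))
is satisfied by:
  {a: True, j: True}
  {a: True, j: False}
  {j: True, a: False}


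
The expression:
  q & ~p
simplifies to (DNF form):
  q & ~p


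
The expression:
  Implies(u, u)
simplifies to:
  True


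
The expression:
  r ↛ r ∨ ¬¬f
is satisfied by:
  {f: True}


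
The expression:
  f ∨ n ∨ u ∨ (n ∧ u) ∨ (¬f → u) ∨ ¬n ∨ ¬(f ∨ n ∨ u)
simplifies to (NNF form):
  True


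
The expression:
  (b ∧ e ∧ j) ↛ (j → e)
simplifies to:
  False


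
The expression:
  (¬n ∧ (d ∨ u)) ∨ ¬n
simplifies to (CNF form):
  ¬n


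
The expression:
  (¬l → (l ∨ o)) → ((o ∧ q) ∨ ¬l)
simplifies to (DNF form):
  (o ∧ q) ∨ ¬l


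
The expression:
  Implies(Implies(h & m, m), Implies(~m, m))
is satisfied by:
  {m: True}


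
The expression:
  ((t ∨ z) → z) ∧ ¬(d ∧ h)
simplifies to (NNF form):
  (z ∧ ¬d) ∨ (z ∧ ¬h) ∨ (¬d ∧ ¬t) ∨ (¬h ∧ ¬t)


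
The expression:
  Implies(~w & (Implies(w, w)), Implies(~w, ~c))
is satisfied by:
  {w: True, c: False}
  {c: False, w: False}
  {c: True, w: True}


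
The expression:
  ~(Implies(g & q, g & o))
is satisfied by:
  {g: True, q: True, o: False}


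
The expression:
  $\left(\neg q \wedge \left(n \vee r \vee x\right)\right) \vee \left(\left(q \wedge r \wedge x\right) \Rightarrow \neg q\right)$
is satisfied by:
  {q: False, x: False, r: False}
  {r: True, q: False, x: False}
  {x: True, q: False, r: False}
  {r: True, x: True, q: False}
  {q: True, r: False, x: False}
  {r: True, q: True, x: False}
  {x: True, q: True, r: False}


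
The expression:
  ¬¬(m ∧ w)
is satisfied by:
  {m: True, w: True}


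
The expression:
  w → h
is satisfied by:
  {h: True, w: False}
  {w: False, h: False}
  {w: True, h: True}


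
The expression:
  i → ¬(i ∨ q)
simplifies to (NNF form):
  ¬i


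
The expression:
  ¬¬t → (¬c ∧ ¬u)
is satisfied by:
  {c: False, t: False, u: False}
  {u: True, c: False, t: False}
  {c: True, u: False, t: False}
  {u: True, c: True, t: False}
  {t: True, u: False, c: False}


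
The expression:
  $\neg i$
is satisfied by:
  {i: False}


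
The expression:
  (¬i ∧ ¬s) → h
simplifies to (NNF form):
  h ∨ i ∨ s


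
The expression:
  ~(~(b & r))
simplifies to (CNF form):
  b & r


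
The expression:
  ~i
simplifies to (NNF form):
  ~i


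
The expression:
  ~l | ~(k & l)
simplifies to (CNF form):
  ~k | ~l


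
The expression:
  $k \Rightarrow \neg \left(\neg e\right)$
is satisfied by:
  {e: True, k: False}
  {k: False, e: False}
  {k: True, e: True}


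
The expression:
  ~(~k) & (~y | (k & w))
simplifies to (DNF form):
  (k & w) | (k & ~y)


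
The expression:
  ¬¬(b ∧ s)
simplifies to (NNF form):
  b ∧ s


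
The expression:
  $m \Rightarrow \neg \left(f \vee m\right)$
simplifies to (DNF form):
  $\neg m$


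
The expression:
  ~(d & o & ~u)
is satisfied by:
  {u: True, o: False, d: False}
  {o: False, d: False, u: False}
  {d: True, u: True, o: False}
  {d: True, o: False, u: False}
  {u: True, o: True, d: False}
  {o: True, u: False, d: False}
  {d: True, o: True, u: True}


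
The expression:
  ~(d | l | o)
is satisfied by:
  {d: False, o: False, l: False}


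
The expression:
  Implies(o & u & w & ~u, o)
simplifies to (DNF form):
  True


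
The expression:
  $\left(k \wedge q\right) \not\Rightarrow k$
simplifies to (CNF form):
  $\text{False}$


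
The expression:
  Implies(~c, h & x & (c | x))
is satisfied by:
  {x: True, c: True, h: True}
  {x: True, c: True, h: False}
  {c: True, h: True, x: False}
  {c: True, h: False, x: False}
  {x: True, h: True, c: False}


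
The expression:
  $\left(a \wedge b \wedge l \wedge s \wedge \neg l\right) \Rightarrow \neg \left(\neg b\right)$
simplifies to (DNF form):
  $\text{True}$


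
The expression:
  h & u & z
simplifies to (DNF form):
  h & u & z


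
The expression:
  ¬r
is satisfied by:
  {r: False}


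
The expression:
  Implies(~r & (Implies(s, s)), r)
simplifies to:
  r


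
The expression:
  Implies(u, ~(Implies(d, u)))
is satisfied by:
  {u: False}


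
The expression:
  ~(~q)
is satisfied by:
  {q: True}


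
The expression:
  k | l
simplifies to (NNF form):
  k | l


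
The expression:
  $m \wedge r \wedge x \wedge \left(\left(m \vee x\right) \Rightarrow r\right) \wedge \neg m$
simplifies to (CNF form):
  $\text{False}$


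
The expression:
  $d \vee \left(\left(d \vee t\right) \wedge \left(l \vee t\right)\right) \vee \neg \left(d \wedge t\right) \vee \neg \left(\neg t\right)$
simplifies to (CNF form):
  $\text{True}$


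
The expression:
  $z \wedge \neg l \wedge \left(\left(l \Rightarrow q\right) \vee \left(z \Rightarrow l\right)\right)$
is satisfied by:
  {z: True, l: False}


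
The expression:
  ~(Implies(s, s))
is never true.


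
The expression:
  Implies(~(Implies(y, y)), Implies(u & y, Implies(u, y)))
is always true.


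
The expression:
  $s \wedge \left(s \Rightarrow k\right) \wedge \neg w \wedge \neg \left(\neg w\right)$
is never true.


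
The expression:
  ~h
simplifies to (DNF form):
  ~h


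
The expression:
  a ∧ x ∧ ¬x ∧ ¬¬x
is never true.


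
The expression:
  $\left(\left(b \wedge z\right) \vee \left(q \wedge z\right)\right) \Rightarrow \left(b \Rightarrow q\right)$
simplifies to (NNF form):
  $q \vee \neg b \vee \neg z$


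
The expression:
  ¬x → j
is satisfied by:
  {x: True, j: True}
  {x: True, j: False}
  {j: True, x: False}


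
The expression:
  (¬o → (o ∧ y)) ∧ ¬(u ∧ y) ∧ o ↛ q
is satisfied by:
  {o: True, u: False, y: False, q: False}
  {o: True, y: True, u: False, q: False}
  {o: True, u: True, y: False, q: False}


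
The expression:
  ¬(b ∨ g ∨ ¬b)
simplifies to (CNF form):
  False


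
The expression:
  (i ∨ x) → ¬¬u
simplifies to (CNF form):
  (u ∨ ¬i) ∧ (u ∨ ¬x)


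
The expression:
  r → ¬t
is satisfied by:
  {t: False, r: False}
  {r: True, t: False}
  {t: True, r: False}


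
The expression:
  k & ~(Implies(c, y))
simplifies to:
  c & k & ~y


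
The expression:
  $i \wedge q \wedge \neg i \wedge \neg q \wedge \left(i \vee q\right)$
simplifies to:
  $\text{False}$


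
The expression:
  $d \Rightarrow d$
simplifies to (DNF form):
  $\text{True}$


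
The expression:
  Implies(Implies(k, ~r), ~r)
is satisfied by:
  {k: True, r: False}
  {r: False, k: False}
  {r: True, k: True}


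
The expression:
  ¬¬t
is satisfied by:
  {t: True}


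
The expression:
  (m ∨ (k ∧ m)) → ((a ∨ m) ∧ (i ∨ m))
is always true.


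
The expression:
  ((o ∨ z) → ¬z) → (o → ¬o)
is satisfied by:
  {z: True, o: False}
  {o: False, z: False}
  {o: True, z: True}


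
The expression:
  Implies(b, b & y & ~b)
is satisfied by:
  {b: False}


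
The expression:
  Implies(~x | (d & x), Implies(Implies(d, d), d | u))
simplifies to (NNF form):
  d | u | x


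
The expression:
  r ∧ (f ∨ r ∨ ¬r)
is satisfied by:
  {r: True}


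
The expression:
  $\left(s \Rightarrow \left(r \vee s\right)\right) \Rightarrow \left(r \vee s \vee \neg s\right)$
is always true.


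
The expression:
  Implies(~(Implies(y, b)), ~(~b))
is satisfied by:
  {b: True, y: False}
  {y: False, b: False}
  {y: True, b: True}


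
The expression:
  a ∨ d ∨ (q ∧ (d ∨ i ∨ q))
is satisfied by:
  {a: True, d: True, q: True}
  {a: True, d: True, q: False}
  {a: True, q: True, d: False}
  {a: True, q: False, d: False}
  {d: True, q: True, a: False}
  {d: True, q: False, a: False}
  {q: True, d: False, a: False}


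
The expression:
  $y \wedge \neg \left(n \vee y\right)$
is never true.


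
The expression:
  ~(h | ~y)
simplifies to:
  y & ~h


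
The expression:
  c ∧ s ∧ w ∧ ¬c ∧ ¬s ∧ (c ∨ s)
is never true.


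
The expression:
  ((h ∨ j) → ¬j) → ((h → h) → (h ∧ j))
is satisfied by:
  {j: True}


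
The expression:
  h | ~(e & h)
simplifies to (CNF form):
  True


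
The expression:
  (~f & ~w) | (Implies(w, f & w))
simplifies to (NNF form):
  f | ~w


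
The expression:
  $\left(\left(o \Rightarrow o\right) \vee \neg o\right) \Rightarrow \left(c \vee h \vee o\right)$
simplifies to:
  $c \vee h \vee o$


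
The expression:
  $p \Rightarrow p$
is always true.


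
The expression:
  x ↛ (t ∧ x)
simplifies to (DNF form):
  x ∧ ¬t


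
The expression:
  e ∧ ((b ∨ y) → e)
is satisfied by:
  {e: True}


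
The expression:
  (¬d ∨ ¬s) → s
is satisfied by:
  {s: True}


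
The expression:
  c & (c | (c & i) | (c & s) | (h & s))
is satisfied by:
  {c: True}


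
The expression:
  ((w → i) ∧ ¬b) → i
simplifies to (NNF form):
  b ∨ i ∨ w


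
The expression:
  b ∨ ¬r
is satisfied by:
  {b: True, r: False}
  {r: False, b: False}
  {r: True, b: True}


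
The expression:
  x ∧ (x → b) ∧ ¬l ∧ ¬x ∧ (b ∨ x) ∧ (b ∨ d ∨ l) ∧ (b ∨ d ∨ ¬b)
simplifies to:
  False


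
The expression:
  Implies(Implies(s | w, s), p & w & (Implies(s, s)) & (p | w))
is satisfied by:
  {p: True, w: True, s: False}
  {w: True, s: False, p: False}
  {p: True, s: True, w: True}


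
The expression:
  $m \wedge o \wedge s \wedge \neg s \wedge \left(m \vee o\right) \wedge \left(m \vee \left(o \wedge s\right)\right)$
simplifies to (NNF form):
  $\text{False}$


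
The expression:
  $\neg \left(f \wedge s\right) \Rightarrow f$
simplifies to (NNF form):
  $f$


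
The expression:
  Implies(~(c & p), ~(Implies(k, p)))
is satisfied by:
  {c: True, k: True, p: False}
  {k: True, p: False, c: False}
  {c: True, p: True, k: True}
  {c: True, p: True, k: False}


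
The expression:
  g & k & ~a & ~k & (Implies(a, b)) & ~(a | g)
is never true.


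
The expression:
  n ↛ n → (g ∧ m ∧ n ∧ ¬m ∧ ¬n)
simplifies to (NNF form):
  True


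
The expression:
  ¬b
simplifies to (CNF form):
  ¬b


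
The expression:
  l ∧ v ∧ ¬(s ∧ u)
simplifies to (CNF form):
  l ∧ v ∧ (¬s ∨ ¬u)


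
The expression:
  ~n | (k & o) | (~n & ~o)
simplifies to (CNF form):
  (k | ~n) & (o | ~n)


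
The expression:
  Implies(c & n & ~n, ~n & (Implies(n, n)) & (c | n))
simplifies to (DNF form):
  True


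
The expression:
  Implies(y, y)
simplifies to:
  True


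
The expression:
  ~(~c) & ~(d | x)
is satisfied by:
  {c: True, x: False, d: False}


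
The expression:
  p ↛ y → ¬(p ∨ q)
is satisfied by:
  {y: True, p: False}
  {p: False, y: False}
  {p: True, y: True}


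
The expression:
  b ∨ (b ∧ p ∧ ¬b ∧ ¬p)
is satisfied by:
  {b: True}


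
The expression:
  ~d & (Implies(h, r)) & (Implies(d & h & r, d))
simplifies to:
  ~d & (r | ~h)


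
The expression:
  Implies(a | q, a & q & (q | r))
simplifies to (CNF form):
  (a | ~a) & (a | ~q) & (q | ~a) & (q | ~q)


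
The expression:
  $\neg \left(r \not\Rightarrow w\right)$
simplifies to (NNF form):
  $w \vee \neg r$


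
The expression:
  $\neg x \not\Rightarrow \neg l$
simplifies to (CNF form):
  $l \wedge \neg x$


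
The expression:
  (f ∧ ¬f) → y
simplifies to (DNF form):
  True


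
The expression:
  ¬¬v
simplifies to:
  v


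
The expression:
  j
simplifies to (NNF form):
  j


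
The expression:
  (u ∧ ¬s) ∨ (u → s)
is always true.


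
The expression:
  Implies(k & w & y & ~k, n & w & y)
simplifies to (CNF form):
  True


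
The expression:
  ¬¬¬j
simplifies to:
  ¬j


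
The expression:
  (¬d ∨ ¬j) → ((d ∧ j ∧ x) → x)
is always true.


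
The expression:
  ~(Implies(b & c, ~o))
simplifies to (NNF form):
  b & c & o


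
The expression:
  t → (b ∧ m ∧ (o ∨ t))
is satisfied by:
  {b: True, m: True, t: False}
  {b: True, m: False, t: False}
  {m: True, b: False, t: False}
  {b: False, m: False, t: False}
  {b: True, t: True, m: True}


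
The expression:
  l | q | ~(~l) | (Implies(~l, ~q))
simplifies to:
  True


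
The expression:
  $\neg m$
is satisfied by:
  {m: False}


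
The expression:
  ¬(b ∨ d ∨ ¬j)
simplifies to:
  j ∧ ¬b ∧ ¬d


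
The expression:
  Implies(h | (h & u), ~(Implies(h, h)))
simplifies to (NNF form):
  ~h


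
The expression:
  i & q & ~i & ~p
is never true.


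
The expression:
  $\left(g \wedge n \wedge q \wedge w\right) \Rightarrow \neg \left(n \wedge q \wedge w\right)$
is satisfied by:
  {w: False, q: False, n: False, g: False}
  {g: True, w: False, q: False, n: False}
  {n: True, w: False, q: False, g: False}
  {g: True, n: True, w: False, q: False}
  {q: True, g: False, w: False, n: False}
  {g: True, q: True, w: False, n: False}
  {n: True, q: True, g: False, w: False}
  {g: True, n: True, q: True, w: False}
  {w: True, n: False, q: False, g: False}
  {g: True, w: True, n: False, q: False}
  {n: True, w: True, g: False, q: False}
  {g: True, n: True, w: True, q: False}
  {q: True, w: True, n: False, g: False}
  {g: True, q: True, w: True, n: False}
  {n: True, q: True, w: True, g: False}


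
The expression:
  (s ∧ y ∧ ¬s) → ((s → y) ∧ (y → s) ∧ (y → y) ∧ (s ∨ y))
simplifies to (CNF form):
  True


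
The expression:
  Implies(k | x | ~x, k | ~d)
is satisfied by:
  {k: True, d: False}
  {d: False, k: False}
  {d: True, k: True}


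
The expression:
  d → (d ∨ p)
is always true.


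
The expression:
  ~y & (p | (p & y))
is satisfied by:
  {p: True, y: False}


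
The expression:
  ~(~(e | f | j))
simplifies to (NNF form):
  e | f | j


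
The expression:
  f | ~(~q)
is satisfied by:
  {q: True, f: True}
  {q: True, f: False}
  {f: True, q: False}


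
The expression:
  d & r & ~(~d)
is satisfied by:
  {r: True, d: True}


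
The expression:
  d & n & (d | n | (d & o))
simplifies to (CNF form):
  d & n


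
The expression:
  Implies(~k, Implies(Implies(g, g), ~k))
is always true.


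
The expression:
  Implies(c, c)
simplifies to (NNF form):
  True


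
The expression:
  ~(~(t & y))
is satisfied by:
  {t: True, y: True}


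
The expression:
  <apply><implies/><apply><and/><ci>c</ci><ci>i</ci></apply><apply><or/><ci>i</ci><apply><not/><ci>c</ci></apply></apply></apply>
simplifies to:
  <true/>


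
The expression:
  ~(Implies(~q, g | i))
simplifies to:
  ~g & ~i & ~q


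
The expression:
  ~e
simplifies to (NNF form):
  ~e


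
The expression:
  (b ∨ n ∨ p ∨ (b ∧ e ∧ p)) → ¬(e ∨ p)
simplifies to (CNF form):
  ¬p ∧ (¬b ∨ ¬e) ∧ (¬e ∨ ¬n)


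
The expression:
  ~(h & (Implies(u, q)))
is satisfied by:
  {u: True, h: False, q: False}
  {u: False, h: False, q: False}
  {q: True, u: True, h: False}
  {q: True, u: False, h: False}
  {h: True, u: True, q: False}


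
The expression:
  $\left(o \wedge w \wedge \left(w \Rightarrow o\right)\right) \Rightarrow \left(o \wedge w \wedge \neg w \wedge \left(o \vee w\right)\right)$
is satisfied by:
  {w: False, o: False}
  {o: True, w: False}
  {w: True, o: False}


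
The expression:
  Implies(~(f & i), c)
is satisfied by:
  {i: True, c: True, f: True}
  {i: True, c: True, f: False}
  {c: True, f: True, i: False}
  {c: True, f: False, i: False}
  {i: True, f: True, c: False}


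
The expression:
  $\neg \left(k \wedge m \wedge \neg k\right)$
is always true.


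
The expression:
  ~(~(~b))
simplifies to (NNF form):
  ~b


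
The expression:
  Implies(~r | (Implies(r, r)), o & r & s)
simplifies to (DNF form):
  o & r & s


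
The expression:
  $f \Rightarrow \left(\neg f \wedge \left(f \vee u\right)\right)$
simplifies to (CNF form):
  $\neg f$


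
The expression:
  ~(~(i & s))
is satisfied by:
  {i: True, s: True}


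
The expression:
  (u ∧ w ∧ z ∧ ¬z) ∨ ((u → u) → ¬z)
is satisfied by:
  {z: False}


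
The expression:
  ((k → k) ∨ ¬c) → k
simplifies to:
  k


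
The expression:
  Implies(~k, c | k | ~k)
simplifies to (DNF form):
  True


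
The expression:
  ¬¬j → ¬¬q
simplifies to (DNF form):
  q ∨ ¬j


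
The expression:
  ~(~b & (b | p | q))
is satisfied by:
  {b: True, p: False, q: False}
  {b: True, q: True, p: False}
  {b: True, p: True, q: False}
  {b: True, q: True, p: True}
  {q: False, p: False, b: False}


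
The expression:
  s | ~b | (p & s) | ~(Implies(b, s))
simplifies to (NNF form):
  True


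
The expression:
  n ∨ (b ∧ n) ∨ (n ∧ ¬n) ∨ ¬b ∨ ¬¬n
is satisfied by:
  {n: True, b: False}
  {b: False, n: False}
  {b: True, n: True}


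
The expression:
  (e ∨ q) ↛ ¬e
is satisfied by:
  {e: True}


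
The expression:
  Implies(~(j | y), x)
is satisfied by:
  {j: True, y: True, x: True}
  {j: True, y: True, x: False}
  {j: True, x: True, y: False}
  {j: True, x: False, y: False}
  {y: True, x: True, j: False}
  {y: True, x: False, j: False}
  {x: True, y: False, j: False}


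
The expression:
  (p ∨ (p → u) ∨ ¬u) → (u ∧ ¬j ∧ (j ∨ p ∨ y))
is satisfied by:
  {y: True, p: True, u: True, j: False}
  {y: True, u: True, j: False, p: False}
  {p: True, u: True, j: False, y: False}


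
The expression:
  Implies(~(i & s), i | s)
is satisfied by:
  {i: True, s: True}
  {i: True, s: False}
  {s: True, i: False}


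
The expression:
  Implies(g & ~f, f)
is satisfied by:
  {f: True, g: False}
  {g: False, f: False}
  {g: True, f: True}


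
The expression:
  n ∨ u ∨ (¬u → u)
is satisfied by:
  {n: True, u: True}
  {n: True, u: False}
  {u: True, n: False}


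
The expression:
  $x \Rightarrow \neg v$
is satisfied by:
  {v: False, x: False}
  {x: True, v: False}
  {v: True, x: False}


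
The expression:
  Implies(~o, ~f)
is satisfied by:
  {o: True, f: False}
  {f: False, o: False}
  {f: True, o: True}


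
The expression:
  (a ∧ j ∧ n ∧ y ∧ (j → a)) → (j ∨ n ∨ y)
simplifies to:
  True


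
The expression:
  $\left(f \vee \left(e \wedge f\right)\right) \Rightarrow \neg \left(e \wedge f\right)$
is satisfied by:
  {e: False, f: False}
  {f: True, e: False}
  {e: True, f: False}


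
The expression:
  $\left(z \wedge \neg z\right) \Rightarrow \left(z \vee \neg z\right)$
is always true.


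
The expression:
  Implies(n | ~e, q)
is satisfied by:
  {q: True, e: True, n: False}
  {q: True, e: False, n: False}
  {n: True, q: True, e: True}
  {n: True, q: True, e: False}
  {e: True, n: False, q: False}


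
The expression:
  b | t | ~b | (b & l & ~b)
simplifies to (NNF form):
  True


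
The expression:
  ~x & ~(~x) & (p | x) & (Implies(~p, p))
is never true.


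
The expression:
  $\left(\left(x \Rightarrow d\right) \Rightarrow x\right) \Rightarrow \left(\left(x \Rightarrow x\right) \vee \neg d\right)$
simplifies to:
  $\text{True}$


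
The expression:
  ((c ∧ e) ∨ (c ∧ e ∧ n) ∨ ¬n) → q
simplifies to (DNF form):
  q ∨ (n ∧ ¬c) ∨ (n ∧ ¬e)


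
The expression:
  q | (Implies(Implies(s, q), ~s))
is always true.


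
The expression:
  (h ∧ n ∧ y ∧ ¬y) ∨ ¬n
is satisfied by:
  {n: False}


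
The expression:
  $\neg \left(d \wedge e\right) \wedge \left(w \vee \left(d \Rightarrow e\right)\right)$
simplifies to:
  $\left(w \wedge \neg e\right) \vee \neg d$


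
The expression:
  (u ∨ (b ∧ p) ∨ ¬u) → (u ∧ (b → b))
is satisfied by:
  {u: True}


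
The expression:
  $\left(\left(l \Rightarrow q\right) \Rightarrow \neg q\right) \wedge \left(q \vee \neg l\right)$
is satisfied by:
  {q: False, l: False}


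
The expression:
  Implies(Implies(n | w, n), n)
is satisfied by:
  {n: True, w: True}
  {n: True, w: False}
  {w: True, n: False}


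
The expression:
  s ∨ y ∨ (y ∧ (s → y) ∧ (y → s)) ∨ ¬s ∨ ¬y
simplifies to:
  True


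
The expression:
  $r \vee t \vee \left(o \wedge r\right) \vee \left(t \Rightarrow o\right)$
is always true.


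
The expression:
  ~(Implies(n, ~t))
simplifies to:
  n & t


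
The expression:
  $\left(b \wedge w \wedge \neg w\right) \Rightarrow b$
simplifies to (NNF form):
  $\text{True}$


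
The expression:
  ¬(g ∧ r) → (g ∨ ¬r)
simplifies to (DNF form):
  g ∨ ¬r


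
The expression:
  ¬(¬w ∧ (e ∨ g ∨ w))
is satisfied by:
  {w: True, e: False, g: False}
  {w: True, g: True, e: False}
  {w: True, e: True, g: False}
  {w: True, g: True, e: True}
  {g: False, e: False, w: False}


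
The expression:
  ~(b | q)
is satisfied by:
  {q: False, b: False}


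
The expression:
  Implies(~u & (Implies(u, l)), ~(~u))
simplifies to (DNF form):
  u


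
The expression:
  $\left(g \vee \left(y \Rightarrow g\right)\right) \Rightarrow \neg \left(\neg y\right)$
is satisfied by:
  {y: True}


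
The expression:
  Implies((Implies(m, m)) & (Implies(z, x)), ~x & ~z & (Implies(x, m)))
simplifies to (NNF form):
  ~x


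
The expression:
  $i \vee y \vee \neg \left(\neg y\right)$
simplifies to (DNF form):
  $i \vee y$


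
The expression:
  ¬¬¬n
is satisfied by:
  {n: False}


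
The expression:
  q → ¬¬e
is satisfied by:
  {e: True, q: False}
  {q: False, e: False}
  {q: True, e: True}


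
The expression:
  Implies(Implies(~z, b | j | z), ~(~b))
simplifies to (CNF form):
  (b | ~j) & (b | ~z)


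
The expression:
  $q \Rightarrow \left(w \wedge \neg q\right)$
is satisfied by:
  {q: False}


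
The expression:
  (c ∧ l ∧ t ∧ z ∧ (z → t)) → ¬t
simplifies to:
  ¬c ∨ ¬l ∨ ¬t ∨ ¬z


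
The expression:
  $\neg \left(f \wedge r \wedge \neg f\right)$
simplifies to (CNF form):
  $\text{True}$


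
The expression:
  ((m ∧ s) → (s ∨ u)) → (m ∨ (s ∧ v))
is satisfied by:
  {m: True, s: True, v: True}
  {m: True, s: True, v: False}
  {m: True, v: True, s: False}
  {m: True, v: False, s: False}
  {s: True, v: True, m: False}


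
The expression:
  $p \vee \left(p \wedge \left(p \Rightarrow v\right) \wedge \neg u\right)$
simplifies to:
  $p$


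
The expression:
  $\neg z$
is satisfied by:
  {z: False}


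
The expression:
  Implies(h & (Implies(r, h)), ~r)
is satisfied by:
  {h: False, r: False}
  {r: True, h: False}
  {h: True, r: False}


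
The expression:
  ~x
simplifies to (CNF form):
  ~x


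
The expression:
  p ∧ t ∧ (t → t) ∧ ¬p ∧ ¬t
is never true.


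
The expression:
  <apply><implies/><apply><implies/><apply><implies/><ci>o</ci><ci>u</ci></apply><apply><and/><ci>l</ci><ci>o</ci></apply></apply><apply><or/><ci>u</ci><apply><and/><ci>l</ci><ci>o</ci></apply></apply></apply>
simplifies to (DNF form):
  <apply><or/><ci>l</ci><ci>u</ci><apply><not/><ci>o</ci></apply></apply>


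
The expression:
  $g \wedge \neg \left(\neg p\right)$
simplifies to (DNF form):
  $g \wedge p$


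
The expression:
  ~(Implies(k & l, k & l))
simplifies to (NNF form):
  False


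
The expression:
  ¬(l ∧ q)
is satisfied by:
  {l: False, q: False}
  {q: True, l: False}
  {l: True, q: False}


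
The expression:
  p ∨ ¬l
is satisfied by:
  {p: True, l: False}
  {l: False, p: False}
  {l: True, p: True}


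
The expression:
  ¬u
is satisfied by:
  {u: False}


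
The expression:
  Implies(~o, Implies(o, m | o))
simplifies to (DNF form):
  True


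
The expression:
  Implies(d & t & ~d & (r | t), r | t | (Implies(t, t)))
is always true.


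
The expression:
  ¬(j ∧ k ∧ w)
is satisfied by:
  {w: False, k: False, j: False}
  {j: True, w: False, k: False}
  {k: True, w: False, j: False}
  {j: True, k: True, w: False}
  {w: True, j: False, k: False}
  {j: True, w: True, k: False}
  {k: True, w: True, j: False}


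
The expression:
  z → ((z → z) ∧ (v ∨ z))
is always true.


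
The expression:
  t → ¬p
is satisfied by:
  {p: False, t: False}
  {t: True, p: False}
  {p: True, t: False}


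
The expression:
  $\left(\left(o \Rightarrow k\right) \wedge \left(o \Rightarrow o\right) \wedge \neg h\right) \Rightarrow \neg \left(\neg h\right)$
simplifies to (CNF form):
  $\left(h \vee o\right) \wedge \left(h \vee \neg k\right)$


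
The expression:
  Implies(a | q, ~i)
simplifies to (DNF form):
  ~i | (~a & ~q)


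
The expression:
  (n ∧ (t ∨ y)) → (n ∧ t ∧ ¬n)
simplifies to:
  (¬t ∧ ¬y) ∨ ¬n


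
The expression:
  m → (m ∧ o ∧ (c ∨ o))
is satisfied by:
  {o: True, m: False}
  {m: False, o: False}
  {m: True, o: True}


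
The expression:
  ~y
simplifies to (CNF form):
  ~y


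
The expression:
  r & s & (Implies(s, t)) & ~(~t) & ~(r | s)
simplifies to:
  False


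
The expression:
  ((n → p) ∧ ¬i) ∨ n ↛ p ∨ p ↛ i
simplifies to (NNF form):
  (n ∧ ¬p) ∨ ¬i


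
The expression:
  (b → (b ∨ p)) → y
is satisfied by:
  {y: True}


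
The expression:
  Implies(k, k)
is always true.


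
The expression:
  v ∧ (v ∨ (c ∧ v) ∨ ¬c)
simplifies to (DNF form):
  v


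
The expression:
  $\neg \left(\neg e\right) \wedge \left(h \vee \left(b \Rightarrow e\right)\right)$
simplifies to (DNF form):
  $e$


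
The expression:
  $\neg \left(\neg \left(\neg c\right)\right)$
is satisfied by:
  {c: False}


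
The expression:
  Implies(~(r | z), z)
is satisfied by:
  {r: True, z: True}
  {r: True, z: False}
  {z: True, r: False}


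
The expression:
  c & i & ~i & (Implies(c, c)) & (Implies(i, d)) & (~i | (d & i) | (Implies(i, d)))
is never true.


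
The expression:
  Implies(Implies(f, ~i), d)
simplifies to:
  d | (f & i)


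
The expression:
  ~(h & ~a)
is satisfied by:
  {a: True, h: False}
  {h: False, a: False}
  {h: True, a: True}


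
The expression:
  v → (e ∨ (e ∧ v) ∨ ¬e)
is always true.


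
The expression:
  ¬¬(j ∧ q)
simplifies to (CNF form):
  j ∧ q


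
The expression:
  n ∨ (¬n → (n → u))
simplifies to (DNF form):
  True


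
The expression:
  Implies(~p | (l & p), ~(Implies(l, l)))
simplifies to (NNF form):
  p & ~l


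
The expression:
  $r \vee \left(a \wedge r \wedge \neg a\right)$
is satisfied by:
  {r: True}


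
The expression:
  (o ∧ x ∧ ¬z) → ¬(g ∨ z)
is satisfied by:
  {z: True, g: False, o: False, x: False}
  {z: False, g: False, o: False, x: False}
  {x: True, z: True, g: False, o: False}
  {x: True, z: False, g: False, o: False}
  {z: True, o: True, x: False, g: False}
  {o: True, x: False, g: False, z: False}
  {x: True, o: True, z: True, g: False}
  {x: True, o: True, z: False, g: False}
  {z: True, g: True, x: False, o: False}
  {g: True, x: False, o: False, z: False}
  {z: True, x: True, g: True, o: False}
  {x: True, g: True, z: False, o: False}
  {z: True, o: True, g: True, x: False}
  {o: True, g: True, x: False, z: False}
  {x: True, o: True, g: True, z: True}


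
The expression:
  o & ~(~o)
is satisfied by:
  {o: True}


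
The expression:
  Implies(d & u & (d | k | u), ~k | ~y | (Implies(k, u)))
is always true.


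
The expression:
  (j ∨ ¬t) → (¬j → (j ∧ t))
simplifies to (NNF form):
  j ∨ t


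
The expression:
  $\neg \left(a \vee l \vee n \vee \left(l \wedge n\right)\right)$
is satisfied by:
  {n: False, l: False, a: False}


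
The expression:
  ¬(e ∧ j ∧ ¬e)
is always true.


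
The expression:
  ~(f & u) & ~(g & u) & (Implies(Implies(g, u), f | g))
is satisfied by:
  {g: True, f: True, u: False}
  {g: True, u: False, f: False}
  {f: True, u: False, g: False}


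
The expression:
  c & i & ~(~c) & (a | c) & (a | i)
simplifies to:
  c & i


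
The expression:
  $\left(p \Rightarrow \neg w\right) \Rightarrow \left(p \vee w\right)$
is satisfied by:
  {p: True, w: True}
  {p: True, w: False}
  {w: True, p: False}


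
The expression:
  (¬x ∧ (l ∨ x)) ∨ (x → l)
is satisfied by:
  {l: True, x: False}
  {x: False, l: False}
  {x: True, l: True}


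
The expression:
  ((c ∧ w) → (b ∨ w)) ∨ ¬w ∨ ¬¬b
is always true.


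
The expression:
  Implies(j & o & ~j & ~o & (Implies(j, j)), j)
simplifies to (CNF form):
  True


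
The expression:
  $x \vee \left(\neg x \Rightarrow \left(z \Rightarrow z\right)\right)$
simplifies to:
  $\text{True}$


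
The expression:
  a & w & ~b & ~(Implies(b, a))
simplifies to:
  False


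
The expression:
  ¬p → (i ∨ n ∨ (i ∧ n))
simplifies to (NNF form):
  i ∨ n ∨ p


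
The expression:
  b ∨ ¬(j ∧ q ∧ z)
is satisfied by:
  {b: True, q: False, z: False, j: False}
  {b: False, q: False, z: False, j: False}
  {j: True, b: True, q: False, z: False}
  {j: True, b: False, q: False, z: False}
  {b: True, z: True, j: False, q: False}
  {z: True, j: False, q: False, b: False}
  {j: True, z: True, b: True, q: False}
  {j: True, z: True, b: False, q: False}
  {b: True, q: True, j: False, z: False}
  {q: True, j: False, z: False, b: False}
  {b: True, j: True, q: True, z: False}
  {j: True, q: True, b: False, z: False}
  {b: True, z: True, q: True, j: False}
  {z: True, q: True, j: False, b: False}
  {j: True, z: True, q: True, b: True}


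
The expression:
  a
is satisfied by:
  {a: True}


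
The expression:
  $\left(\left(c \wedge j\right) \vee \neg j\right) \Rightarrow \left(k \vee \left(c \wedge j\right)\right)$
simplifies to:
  $j \vee k$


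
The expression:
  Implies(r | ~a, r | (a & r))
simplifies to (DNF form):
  a | r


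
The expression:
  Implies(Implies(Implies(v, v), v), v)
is always true.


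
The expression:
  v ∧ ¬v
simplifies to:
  False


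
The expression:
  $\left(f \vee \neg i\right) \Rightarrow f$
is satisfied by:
  {i: True, f: True}
  {i: True, f: False}
  {f: True, i: False}


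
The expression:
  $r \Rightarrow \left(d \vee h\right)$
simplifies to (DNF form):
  $d \vee h \vee \neg r$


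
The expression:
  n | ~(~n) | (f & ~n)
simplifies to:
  f | n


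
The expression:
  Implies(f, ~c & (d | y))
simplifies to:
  ~f | (d & ~c) | (y & ~c)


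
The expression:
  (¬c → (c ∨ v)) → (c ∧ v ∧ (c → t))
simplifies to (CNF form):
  (c ∨ ¬v) ∧ (t ∨ ¬v) ∧ (v ∨ ¬c)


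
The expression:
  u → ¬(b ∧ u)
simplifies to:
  ¬b ∨ ¬u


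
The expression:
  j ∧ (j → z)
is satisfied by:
  {z: True, j: True}


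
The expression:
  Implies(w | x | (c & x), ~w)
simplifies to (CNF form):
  ~w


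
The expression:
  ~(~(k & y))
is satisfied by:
  {y: True, k: True}


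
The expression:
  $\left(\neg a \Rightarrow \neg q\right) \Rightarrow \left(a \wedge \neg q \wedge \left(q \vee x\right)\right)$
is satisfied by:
  {q: True, x: True, a: False}
  {q: True, x: False, a: False}
  {a: True, x: True, q: False}


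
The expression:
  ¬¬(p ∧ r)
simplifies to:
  p ∧ r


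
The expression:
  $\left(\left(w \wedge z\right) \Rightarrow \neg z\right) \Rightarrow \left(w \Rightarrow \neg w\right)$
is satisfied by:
  {z: True, w: False}
  {w: False, z: False}
  {w: True, z: True}


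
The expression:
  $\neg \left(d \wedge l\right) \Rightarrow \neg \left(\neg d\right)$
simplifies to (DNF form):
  $d$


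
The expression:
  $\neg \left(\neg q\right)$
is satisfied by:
  {q: True}


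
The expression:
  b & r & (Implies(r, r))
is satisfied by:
  {r: True, b: True}


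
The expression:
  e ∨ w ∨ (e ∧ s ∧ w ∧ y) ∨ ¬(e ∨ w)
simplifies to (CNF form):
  True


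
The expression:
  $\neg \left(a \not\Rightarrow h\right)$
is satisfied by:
  {h: True, a: False}
  {a: False, h: False}
  {a: True, h: True}


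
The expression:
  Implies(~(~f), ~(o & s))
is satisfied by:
  {s: False, o: False, f: False}
  {f: True, s: False, o: False}
  {o: True, s: False, f: False}
  {f: True, o: True, s: False}
  {s: True, f: False, o: False}
  {f: True, s: True, o: False}
  {o: True, s: True, f: False}


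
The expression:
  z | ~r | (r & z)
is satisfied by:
  {z: True, r: False}
  {r: False, z: False}
  {r: True, z: True}


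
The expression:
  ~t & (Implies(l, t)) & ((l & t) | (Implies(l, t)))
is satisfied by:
  {l: False, t: False}


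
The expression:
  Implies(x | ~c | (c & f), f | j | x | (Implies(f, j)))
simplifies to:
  True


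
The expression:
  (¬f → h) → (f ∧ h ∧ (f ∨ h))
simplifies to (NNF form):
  (f ∧ h) ∨ (¬f ∧ ¬h)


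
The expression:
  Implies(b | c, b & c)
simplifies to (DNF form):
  (b & c) | (~b & ~c)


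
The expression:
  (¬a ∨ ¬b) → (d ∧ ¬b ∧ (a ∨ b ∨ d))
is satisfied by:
  {a: True, d: True, b: False}
  {d: True, b: False, a: False}
  {a: True, d: True, b: True}
  {a: True, b: True, d: False}


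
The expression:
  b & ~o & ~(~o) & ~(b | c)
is never true.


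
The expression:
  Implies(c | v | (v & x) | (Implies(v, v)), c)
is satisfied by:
  {c: True}


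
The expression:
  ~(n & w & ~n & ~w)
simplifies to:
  True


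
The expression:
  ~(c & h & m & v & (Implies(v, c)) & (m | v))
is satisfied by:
  {h: False, m: False, c: False, v: False}
  {v: True, h: False, m: False, c: False}
  {c: True, h: False, m: False, v: False}
  {v: True, c: True, h: False, m: False}
  {m: True, v: False, h: False, c: False}
  {v: True, m: True, h: False, c: False}
  {c: True, m: True, v: False, h: False}
  {v: True, c: True, m: True, h: False}
  {h: True, c: False, m: False, v: False}
  {v: True, h: True, c: False, m: False}
  {c: True, h: True, v: False, m: False}
  {v: True, c: True, h: True, m: False}
  {m: True, h: True, c: False, v: False}
  {v: True, m: True, h: True, c: False}
  {c: True, m: True, h: True, v: False}


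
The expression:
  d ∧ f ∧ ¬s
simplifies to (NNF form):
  d ∧ f ∧ ¬s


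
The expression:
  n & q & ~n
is never true.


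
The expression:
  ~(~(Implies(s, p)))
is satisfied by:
  {p: True, s: False}
  {s: False, p: False}
  {s: True, p: True}


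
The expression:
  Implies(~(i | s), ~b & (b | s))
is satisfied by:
  {i: True, s: True}
  {i: True, s: False}
  {s: True, i: False}


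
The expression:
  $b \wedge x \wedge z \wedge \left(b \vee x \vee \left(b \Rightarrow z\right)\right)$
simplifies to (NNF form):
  $b \wedge x \wedge z$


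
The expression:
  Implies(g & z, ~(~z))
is always true.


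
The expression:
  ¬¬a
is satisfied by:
  {a: True}


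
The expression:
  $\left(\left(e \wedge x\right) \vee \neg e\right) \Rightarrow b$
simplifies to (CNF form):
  $\left(b \vee e\right) \wedge \left(b \vee \neg x\right)$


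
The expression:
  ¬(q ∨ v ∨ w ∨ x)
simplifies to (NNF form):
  ¬q ∧ ¬v ∧ ¬w ∧ ¬x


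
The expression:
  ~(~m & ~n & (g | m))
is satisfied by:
  {n: True, m: True, g: False}
  {n: True, g: False, m: False}
  {m: True, g: False, n: False}
  {m: False, g: False, n: False}
  {n: True, m: True, g: True}
  {n: True, g: True, m: False}
  {m: True, g: True, n: False}


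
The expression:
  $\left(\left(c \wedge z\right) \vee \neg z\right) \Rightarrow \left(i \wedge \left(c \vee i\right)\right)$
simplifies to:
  $i \vee \left(z \wedge \neg c\right)$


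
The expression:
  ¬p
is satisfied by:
  {p: False}


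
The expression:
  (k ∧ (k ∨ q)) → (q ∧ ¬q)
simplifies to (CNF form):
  ¬k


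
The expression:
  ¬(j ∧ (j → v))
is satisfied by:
  {v: False, j: False}
  {j: True, v: False}
  {v: True, j: False}


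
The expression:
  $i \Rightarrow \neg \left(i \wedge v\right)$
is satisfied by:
  {v: False, i: False}
  {i: True, v: False}
  {v: True, i: False}


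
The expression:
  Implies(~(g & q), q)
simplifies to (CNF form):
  q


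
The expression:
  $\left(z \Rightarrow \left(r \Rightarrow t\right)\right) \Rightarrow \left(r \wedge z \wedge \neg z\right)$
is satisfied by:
  {r: True, z: True, t: False}


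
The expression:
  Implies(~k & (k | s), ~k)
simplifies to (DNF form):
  True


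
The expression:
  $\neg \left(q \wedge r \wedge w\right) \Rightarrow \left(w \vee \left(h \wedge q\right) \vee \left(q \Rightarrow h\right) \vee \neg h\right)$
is always true.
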